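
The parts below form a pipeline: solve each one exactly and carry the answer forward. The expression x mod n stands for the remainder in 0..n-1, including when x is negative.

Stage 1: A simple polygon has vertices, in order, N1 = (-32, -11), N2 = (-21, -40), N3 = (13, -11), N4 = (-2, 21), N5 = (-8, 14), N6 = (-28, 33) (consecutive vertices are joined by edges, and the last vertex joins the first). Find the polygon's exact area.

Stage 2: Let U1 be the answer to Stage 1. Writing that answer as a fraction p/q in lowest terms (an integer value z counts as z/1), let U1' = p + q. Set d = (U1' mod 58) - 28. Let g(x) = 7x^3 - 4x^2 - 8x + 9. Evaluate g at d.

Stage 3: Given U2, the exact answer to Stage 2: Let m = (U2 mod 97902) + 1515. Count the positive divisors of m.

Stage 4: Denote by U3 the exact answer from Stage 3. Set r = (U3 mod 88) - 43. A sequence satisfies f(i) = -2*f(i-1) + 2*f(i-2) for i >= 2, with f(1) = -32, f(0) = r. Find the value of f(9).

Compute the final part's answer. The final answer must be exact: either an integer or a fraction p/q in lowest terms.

-15616

Stage 1: cross terms: (-32*-40 - -21*-11)=1049, (-21*-11 - 13*-40)=751, (13*21 - -2*-11)=251, (-2*14 - -8*21)=140, (-8*33 - -28*14)=128, (-28*-11 - -32*33)=1364; twice the area = |3683| = 3683; area = 3683/2; answer 3683/2
Stage 2: U1 = 3683/2; threaded value p + q = 3685; d = 3; 7*(3)^3 - 4*(3)^2 - 8*(3)^1 + 9 = (189) + (-36) + (-24) + (9) = 138; answer 138
Stage 3: U2 = 138; m = 1653; 1653 = 3 * 19 * 29; number of divisors = (1+1) * (1+1) * (1+1) = 8; answer 8
Stage 4: U3 = 8; r = -35; f(2) = -2*(-32) + 2*(-35) = -6; iterating: f(2)=-6, f(3)=-52, f(4)=92, f(5)=-288, f(6)=760, f(7)=-2096, f(8)=5712, f(9)=-15616; answer -15616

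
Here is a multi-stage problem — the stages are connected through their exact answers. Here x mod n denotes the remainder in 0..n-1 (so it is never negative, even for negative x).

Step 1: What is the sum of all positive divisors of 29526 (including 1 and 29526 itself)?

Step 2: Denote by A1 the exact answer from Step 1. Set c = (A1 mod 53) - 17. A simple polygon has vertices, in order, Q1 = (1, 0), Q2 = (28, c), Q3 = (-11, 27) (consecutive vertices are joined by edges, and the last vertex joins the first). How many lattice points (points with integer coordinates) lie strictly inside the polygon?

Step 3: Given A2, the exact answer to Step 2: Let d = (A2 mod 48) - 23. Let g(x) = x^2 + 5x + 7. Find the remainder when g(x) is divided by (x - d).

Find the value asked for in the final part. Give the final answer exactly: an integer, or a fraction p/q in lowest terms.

Step 1: 29526 = 2 * 3 * 7 * 19 * 37; sigma = (1 + 2) * (1 + 3) * (1 + 7) * (1 + 19) * (1 + 37) = 3 * 4 * 8 * 20 * 38 = 72960; answer 72960
Step 2: A1 = 72960; c = 15; cross terms: (1*15 - 28*0)=15, (28*27 - -11*15)=921, (-11*0 - 1*27)=-27; twice the area = |909| = 909; area = 909/2; boundary points = 3 + 3 + 3 = 9; strictly interior points = area - boundary/2 + 1 = 451; answer 451
Step 3: A2 = 451; d = -4; remainder = value at the root: 1*(-4)^2 + 5*(-4)^1 + 7 = (16) + (-20) + (7) = 3; answer 3

3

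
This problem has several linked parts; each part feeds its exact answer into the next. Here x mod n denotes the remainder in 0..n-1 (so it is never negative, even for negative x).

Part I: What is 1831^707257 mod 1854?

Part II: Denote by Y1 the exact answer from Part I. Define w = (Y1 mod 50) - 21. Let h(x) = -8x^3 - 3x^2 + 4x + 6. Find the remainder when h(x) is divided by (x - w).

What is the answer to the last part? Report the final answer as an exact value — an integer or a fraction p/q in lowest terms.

Part I: squarings mod 1854: 1831^1=1831, 1831^2=529, 1831^4=1741, 1831^8=1645, 1831^16=1039, 1831^32=493, 1831^64=175, 1831^128=961, 1831^256=229, 1831^512=529, 1831^1024=1741, 1831^2048=1645, 1831^4096=1039, 1831^8192=493, 1831^16384=175, 1831^32768=961, 1831^65536=229, 1831^131072=529, 1831^262144=1741, 1831^524288=1645; 1831^707257 = 1831^1 * 1831^8 * 1831^16 * 1831^32 * 1831^128 * 1831^512 * 1831^2048 * 1831^16384 * 1831^32768 * 1831^131072 * 1831^524288 = 1273 (mod 1854); answer 1273
Part II: Y1 = 1273; w = 2; remainder = value at the root: -8*(2)^3 - 3*(2)^2 + 4*(2)^1 + 6 = (-64) + (-12) + (8) + (6) = -62; answer -62

-62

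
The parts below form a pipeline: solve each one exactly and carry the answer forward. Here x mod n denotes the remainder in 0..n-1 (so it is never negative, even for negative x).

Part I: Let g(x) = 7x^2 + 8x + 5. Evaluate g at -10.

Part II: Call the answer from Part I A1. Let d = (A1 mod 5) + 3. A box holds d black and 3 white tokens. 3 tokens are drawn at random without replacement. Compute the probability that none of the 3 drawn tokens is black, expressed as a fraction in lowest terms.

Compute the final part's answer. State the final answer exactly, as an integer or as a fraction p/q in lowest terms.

1/20

Part I: 7*(-10)^2 + 8*(-10)^1 + 5 = (700) + (-80) + (5) = 625; answer 625
Part II: A1 = 625; d = 3; total draws C(6,3) = 20; favorable C(3,3) = 1; P = 1/20; answer 1/20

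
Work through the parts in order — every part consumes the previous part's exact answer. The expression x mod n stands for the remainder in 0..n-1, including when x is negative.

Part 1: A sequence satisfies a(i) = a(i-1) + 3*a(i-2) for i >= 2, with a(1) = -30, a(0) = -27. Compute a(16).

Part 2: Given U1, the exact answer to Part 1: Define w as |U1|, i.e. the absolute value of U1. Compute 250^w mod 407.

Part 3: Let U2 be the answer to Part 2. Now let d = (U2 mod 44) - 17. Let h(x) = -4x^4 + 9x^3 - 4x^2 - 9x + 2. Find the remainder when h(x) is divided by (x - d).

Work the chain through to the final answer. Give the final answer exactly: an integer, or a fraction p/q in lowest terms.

-574

Part 1: a(2) = 1*(-30) + 3*(-27) = -111; iterating: a(2)=-111, a(3)=-201, a(4)=-534, a(5)=-1137, a(6)=-2739, a(7)=-6150, a(8)=-14367, a(9)=-32817, a(10)=-75918, a(11)=-174369, a(12)=-402123, a(13)=-925230, a(14)=-2131599, a(15)=-4907289, a(16)=-11302086; answer -11302086
Part 2: U1 = -11302086; w = 11302086; squarings mod 407: 250^1=250, 250^2=229, 250^4=345, 250^8=181, 250^16=201, 250^32=108, 250^64=268, 250^128=192, 250^256=234, 250^512=218, 250^1024=312, 250^2048=71, 250^4096=157, 250^8192=229, 250^16384=345, 250^32768=181, 250^65536=201, 250^131072=108, 250^262144=268, 250^524288=192, 250^1048576=234, 250^2097152=218, 250^4194304=312, 250^8388608=71; 250^11302086 = 250^2 * 250^4 * 250^64 * 250^128 * 250^1024 * 250^4096 * 250^8192 * 250^16384 * 250^262144 * 250^524288 * 250^2097152 * 250^8388608 = 322 (mod 407); answer 322
Part 3: U2 = 322; d = -3; remainder = value at the root: -4*(-3)^4 + 9*(-3)^3 - 4*(-3)^2 - 9*(-3)^1 + 2 = (-324) + (-243) + (-36) + (27) + (2) = -574; answer -574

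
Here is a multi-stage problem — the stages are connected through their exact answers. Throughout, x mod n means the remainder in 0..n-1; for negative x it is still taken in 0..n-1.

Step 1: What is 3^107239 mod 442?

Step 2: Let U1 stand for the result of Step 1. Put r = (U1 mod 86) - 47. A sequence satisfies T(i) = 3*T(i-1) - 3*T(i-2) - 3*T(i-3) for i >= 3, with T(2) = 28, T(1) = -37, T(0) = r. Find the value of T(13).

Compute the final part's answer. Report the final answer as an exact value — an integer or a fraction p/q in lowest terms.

491103

Step 1: squarings mod 442: 3^1=3, 3^2=9, 3^4=81, 3^8=373, 3^16=341, 3^32=35, 3^64=341, 3^128=35, 3^256=341, 3^512=35, 3^1024=341, 3^2048=35, 3^4096=341, 3^8192=35, 3^16384=341, 3^32768=35, 3^65536=341; 3^107239 = 3^1 * 3^2 * 3^4 * 3^32 * 3^64 * 3^128 * 3^512 * 3^8192 * 3^32768 * 3^65536 = 419 (mod 442); answer 419
Step 2: U1 = 419; r = 28; T(3) = 3*(28) - 3*(-37) - 3*(28) = 111; iterating: T(3)=111, T(4)=360, T(5)=663, T(6)=576, T(7)=-1341, T(8)=-7740, T(9)=-20925, T(10)=-35532, T(11)=-20601, T(12)=107568, T(13)=491103; answer 491103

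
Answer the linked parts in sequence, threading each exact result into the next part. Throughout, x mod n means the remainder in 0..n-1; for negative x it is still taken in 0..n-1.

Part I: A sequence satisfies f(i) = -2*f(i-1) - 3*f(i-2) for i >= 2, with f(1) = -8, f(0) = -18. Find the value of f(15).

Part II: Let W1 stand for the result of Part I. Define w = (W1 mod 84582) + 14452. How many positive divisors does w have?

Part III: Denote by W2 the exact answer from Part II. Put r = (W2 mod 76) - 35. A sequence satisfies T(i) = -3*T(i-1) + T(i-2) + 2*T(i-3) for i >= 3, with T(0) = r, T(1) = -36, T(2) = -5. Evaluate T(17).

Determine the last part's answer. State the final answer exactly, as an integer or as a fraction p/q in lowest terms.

-294475009

Part I: f(2) = -2*(-8) - 3*(-18) = 70; iterating: f(2)=70, f(3)=-116, f(4)=22, f(5)=304, f(6)=-674, f(7)=436, f(8)=1150, f(9)=-3608, f(10)=3766, f(11)=3292, f(12)=-17882, f(13)=25888, f(14)=1870, f(15)=-81404; answer -81404
Part II: W1 = -81404; w = 17630; 17630 = 2 * 5 * 41 * 43; number of divisors = (1+1) * (1+1) * (1+1) * (1+1) = 16; answer 16
Part III: W2 = 16; r = -19; T(3) = -3*(-5) + 1*(-36) + 2*(-19) = -59; iterating: T(3)=-59, T(4)=100, T(5)=-369, T(6)=1089, T(7)=-3436, T(8)=10659, T(9)=-33235, T(10)=103492, T(11)=-322393, T(12)=1004201, T(13)=-3128012, T(14)=9743451, T(15)=-30349963, T(16)=94537316, T(17)=-294475009; answer -294475009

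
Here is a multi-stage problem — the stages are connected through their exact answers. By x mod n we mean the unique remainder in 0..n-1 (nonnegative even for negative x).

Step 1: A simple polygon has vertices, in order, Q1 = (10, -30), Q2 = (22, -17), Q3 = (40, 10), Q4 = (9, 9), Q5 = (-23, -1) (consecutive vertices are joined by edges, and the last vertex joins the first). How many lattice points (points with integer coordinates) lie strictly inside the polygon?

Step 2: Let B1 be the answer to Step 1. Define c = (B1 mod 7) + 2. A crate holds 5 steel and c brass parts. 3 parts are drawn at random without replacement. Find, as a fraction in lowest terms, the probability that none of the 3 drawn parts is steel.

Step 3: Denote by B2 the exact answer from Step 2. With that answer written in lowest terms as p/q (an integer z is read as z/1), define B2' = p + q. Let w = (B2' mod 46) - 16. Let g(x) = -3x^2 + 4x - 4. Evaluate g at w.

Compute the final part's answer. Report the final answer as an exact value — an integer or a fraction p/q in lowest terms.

-803

Step 1: cross terms: (10*-17 - 22*-30)=490, (22*10 - 40*-17)=900, (40*9 - 9*10)=270, (9*-1 - -23*9)=198, (-23*-30 - 10*-1)=700; twice the area = |2558| = 2558; area = 1279; boundary points = 1 + 9 + 1 + 2 + 1 = 14; strictly interior points = area - boundary/2 + 1 = 1273; answer 1273
Step 2: B1 = 1273; c = 8; total draws C(13,3) = 286; favorable C(8,3) = 56; P = 28/143; answer 28/143
Step 3: B2 = 28/143; threaded value p + q = 171; w = 17; -3*(17)^2 + 4*(17)^1 - 4 = (-867) + (68) + (-4) = -803; answer -803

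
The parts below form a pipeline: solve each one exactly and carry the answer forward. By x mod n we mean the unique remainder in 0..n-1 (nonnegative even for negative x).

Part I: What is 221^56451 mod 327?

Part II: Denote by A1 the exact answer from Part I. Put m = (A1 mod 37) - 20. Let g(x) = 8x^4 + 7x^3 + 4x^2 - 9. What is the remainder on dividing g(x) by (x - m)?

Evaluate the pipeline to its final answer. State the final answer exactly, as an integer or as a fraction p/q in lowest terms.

8991

Part I: squarings mod 327: 221^1=221, 221^2=118, 221^4=190, 221^8=130, 221^16=223, 221^32=25, 221^64=298, 221^128=187, 221^256=307, 221^512=73, 221^1024=97, 221^2048=253, 221^4096=244, 221^8192=22, 221^16384=157, 221^32768=124; 221^56451 = 221^1 * 221^2 * 221^128 * 221^1024 * 221^2048 * 221^4096 * 221^16384 * 221^32768 = 125 (mod 327); answer 125
Part II: A1 = 125; m = -6; remainder = value at the root: 8*(-6)^4 + 7*(-6)^3 + 4*(-6)^2 - 9 = (10368) + (-1512) + (144) + (-9) = 8991; answer 8991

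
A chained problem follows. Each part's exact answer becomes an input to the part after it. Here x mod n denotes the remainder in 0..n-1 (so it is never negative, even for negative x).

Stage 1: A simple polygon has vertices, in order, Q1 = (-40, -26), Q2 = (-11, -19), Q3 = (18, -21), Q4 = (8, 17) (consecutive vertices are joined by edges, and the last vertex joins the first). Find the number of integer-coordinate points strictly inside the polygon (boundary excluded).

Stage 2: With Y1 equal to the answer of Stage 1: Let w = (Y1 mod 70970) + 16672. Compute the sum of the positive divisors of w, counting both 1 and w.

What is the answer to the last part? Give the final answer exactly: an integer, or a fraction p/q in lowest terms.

27664

Stage 1: cross terms: (-40*-19 - -11*-26)=474, (-11*-21 - 18*-19)=573, (18*17 - 8*-21)=474, (8*-26 - -40*17)=472; twice the area = |1993| = 1993; area = 1993/2; boundary points = 1 + 1 + 2 + 1 = 5; strictly interior points = area - boundary/2 + 1 = 995; answer 995
Stage 2: Y1 = 995; w = 17667; 17667 = 3^2 * 13 * 151; sigma = (1 + 3 + 9) * (1 + 13) * (1 + 151) = 13 * 14 * 152 = 27664; answer 27664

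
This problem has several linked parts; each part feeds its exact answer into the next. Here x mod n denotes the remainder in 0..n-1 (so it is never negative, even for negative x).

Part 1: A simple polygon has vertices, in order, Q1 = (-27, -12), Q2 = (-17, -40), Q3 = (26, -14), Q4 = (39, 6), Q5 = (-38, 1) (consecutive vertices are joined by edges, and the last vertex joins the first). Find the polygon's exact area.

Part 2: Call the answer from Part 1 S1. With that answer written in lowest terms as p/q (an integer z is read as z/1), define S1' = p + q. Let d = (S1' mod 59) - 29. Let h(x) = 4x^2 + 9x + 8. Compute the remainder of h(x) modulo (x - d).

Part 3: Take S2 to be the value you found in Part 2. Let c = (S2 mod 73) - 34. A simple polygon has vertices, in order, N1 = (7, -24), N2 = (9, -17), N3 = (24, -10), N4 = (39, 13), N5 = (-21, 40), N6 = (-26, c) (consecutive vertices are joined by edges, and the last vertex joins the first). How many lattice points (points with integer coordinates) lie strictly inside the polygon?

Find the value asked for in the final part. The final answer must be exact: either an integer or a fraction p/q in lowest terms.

2681

Part 1: cross terms: (-27*-40 - -17*-12)=876, (-17*-14 - 26*-40)=1278, (26*6 - 39*-14)=702, (39*1 - -38*6)=267, (-38*-12 - -27*1)=483; twice the area = |3606| = 3606; area = 1803; answer 1803
Part 2: S1 = 1803; threaded value p + q = 1804; d = 5; remainder = value at the root: 4*(5)^2 + 9*(5)^1 + 8 = (100) + (45) + (8) = 153; answer 153
Part 3: S2 = 153; c = -27; cross terms: (7*-17 - 9*-24)=97, (9*-10 - 24*-17)=318, (24*13 - 39*-10)=702, (39*40 - -21*13)=1833, (-21*-27 - -26*40)=1607, (-26*-24 - 7*-27)=813; twice the area = |5370| = 5370; area = 2685; boundary points = 1 + 1 + 1 + 3 + 1 + 3 = 10; strictly interior points = area - boundary/2 + 1 = 2681; answer 2681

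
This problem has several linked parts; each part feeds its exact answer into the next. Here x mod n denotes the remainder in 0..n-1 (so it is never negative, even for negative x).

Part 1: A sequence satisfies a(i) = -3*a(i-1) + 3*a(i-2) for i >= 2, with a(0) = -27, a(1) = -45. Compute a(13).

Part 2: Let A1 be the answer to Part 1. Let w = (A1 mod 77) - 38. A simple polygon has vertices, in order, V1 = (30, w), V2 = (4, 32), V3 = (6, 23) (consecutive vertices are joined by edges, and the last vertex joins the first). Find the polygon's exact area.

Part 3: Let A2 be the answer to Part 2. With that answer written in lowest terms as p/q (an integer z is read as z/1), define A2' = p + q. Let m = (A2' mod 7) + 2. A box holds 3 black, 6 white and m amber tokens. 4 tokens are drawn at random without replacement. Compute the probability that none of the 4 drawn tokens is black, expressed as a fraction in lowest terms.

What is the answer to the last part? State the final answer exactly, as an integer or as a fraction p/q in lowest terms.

Part 1: a(2) = -3*(-45) + 3*(-27) = 54; iterating: a(2)=54, a(3)=-297, a(4)=1053, a(5)=-4050, a(6)=15309, a(7)=-58077, a(8)=220158, a(9)=-834705, a(10)=3164589, a(11)=-11997882, a(12)=45487413, a(13)=-172455885; answer -172455885
Part 2: A1 = -172455885; w = -24; cross terms: (30*32 - 4*-24)=1056, (4*23 - 6*32)=-100, (6*-24 - 30*23)=-834; twice the area = |122| = 122; area = 61; answer 61
Part 3: A2 = 61; threaded value p + q = 62; m = 8; total draws C(17,4) = 2380; favorable C(14,4) = 1001; P = 143/340; answer 143/340

143/340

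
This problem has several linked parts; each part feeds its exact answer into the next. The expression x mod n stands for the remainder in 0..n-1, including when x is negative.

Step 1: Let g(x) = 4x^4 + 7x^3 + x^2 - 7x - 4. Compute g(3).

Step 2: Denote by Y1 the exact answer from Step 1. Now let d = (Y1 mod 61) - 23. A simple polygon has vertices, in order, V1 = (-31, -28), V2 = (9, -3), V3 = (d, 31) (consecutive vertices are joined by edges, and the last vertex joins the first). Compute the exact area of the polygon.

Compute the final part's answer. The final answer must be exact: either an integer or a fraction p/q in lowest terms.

1935/2

Step 1: 4*(3)^4 + 7*(3)^3 + 1*(3)^2 - 7*(3)^1 - 4 = (324) + (189) + (9) + (-21) + (-4) = 497; answer 497
Step 2: Y1 = 497; d = -14; cross terms: (-31*-3 - 9*-28)=345, (9*31 - -14*-3)=237, (-14*-28 - -31*31)=1353; twice the area = |1935| = 1935; area = 1935/2; answer 1935/2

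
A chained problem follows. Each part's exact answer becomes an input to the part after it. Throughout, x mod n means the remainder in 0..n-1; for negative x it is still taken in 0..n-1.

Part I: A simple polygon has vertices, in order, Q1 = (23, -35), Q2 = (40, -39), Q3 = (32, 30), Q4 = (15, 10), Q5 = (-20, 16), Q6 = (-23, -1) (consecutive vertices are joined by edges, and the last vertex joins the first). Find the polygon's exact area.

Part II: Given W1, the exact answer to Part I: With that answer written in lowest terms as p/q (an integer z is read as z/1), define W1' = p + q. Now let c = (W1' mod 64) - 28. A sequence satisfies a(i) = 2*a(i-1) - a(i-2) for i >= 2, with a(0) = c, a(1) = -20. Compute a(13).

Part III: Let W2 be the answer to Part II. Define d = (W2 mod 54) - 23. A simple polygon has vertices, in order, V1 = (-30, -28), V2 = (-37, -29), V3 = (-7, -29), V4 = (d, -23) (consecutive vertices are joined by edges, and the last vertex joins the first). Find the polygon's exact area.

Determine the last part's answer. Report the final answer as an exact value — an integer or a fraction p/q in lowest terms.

87

Part I: cross terms: (23*-39 - 40*-35)=503, (40*30 - 32*-39)=2448, (32*10 - 15*30)=-130, (15*16 - -20*10)=440, (-20*-1 - -23*16)=388, (-23*-35 - 23*-1)=828; twice the area = |4477| = 4477; area = 4477/2; answer 4477/2
Part II: W1 = 4477/2; threaded value p + q = 4479; c = 35; a(2) = 2*(-20) - 1*(35) = -75; iterating: a(2)=-75, a(3)=-130, a(4)=-185, a(5)=-240, a(6)=-295, a(7)=-350, a(8)=-405, a(9)=-460, a(10)=-515, a(11)=-570, a(12)=-625, a(13)=-680; answer -680
Part III: W2 = -680; d = -1; cross terms: (-30*-29 - -37*-28)=-166, (-37*-29 - -7*-29)=870, (-7*-23 - -1*-29)=132, (-1*-28 - -30*-23)=-662; twice the area = |174| = 174; area = 87; answer 87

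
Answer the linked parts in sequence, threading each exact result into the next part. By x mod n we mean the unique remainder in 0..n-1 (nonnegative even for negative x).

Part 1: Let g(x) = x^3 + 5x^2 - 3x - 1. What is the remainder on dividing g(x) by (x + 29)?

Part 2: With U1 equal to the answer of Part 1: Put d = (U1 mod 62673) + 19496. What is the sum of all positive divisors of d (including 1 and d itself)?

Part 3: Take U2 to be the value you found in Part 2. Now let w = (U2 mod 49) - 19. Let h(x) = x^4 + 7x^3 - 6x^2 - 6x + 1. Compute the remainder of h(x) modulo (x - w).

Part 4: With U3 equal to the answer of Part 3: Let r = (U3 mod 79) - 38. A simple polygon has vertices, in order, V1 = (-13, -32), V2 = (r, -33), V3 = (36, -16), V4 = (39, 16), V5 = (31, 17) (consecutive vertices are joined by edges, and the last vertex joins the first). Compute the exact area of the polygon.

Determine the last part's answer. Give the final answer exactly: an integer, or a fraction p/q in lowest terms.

Part 1: remainder = value at the root: 1*(-29)^3 + 5*(-29)^2 - 3*(-29)^1 - 1 = (-24389) + (4205) + (87) + (-1) = -20098; answer -20098
Part 2: U1 = -20098; d = 62071; 62071 is prime, so its only divisors are 1 and 62071; sigma = 1 + 62071 = 62072; answer 62072
Part 3: U2 = 62072; w = 19; remainder = value at the root: 1*(19)^4 + 7*(19)^3 - 6*(19)^2 - 6*(19)^1 + 1 = (130321) + (48013) + (-2166) + (-114) + (1) = 176055; answer 176055
Part 4: U3 = 176055; r = 5; cross terms: (-13*-33 - 5*-32)=589, (5*-16 - 36*-33)=1108, (36*16 - 39*-16)=1200, (39*17 - 31*16)=167, (31*-32 - -13*17)=-771; twice the area = |2293| = 2293; area = 2293/2; answer 2293/2

2293/2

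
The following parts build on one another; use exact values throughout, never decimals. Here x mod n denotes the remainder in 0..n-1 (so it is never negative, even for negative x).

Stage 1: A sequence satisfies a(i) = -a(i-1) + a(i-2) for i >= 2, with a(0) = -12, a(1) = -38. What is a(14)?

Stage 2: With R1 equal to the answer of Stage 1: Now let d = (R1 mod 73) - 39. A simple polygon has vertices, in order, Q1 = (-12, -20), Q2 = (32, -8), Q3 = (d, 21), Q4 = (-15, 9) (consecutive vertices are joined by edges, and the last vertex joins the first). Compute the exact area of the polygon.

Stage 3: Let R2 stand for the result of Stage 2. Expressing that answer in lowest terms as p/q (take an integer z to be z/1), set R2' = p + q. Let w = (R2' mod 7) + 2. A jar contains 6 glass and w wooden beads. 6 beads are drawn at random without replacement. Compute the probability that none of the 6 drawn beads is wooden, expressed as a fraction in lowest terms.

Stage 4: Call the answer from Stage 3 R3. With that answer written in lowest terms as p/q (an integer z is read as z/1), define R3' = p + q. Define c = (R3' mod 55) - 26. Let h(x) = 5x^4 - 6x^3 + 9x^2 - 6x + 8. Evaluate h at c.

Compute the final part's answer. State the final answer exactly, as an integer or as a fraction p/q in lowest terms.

Stage 1: a(2) = -1*(-38) + 1*(-12) = 26; iterating: a(2)=26, a(3)=-64, a(4)=90, a(5)=-154, a(6)=244, a(7)=-398, a(8)=642, a(9)=-1040, a(10)=1682, a(11)=-2722, a(12)=4404, a(13)=-7126, a(14)=11530; answer 11530
Stage 2: R1 = 11530; d = 30; cross terms: (-12*-8 - 32*-20)=736, (32*21 - 30*-8)=912, (30*9 - -15*21)=585, (-15*-20 - -12*9)=408; twice the area = |2641| = 2641; area = 2641/2; answer 2641/2
Stage 3: R2 = 2641/2; threaded value p + q = 2643; w = 6; total draws C(12,6) = 924; favorable C(6,6) = 1; P = 1/924; answer 1/924
Stage 4: R3 = 1/924; threaded value p + q = 925; c = 19; 5*(19)^4 - 6*(19)^3 + 9*(19)^2 - 6*(19)^1 + 8 = (651605) + (-41154) + (3249) + (-114) + (8) = 613594; answer 613594

613594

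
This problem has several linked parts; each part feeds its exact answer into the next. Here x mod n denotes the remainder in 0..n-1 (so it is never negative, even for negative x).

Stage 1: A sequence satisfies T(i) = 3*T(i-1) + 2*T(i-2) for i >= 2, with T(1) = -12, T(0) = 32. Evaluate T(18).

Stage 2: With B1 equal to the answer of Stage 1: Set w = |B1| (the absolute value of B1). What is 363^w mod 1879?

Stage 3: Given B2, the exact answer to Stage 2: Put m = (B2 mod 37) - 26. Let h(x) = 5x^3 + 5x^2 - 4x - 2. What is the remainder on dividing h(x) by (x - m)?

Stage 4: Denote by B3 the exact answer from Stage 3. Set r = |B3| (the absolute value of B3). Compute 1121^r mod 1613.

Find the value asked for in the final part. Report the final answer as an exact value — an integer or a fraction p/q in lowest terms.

995

Stage 1: T(2) = 3*(-12) + 2*(32) = 28; iterating: T(2)=28, T(3)=60, T(4)=236, T(5)=828, T(6)=2956, T(7)=10524, T(8)=37484, T(9)=133500, T(10)=475468, T(11)=1693404, T(12)=6031148, T(13)=21480252, T(14)=76503052, T(15)=272469660, T(16)=970415084, T(17)=3456184572, T(18)=12309383884; answer 12309383884
Stage 2: B1 = 12309383884; w = 12309383884; squarings mod 1879: 363^1=363, 363^2=239, 363^4=751, 363^8=301, 363^16=409, 363^32=50, 363^64=621, 363^128=446, 363^256=1621, 363^512=799, 363^1024=1420, 363^2048=233, 363^4096=1677, 363^8192=1345, 363^16384=1427, 363^32768=1372, 363^65536=1505, 363^131072=830, 363^262144=1186, 363^524288=1104, 363^1048576=1224, 363^2097152=613, 363^4194304=1848, 363^8388608=961, 363^16777216=932, 363^33554432=526, 363^67108864=463, 363^134217728=163, 363^268435456=263, 363^536870912=1525, 363^1073741824=1302, 363^2147483648=346, 363^4294967296=1339, 363^8589934592=355; 363^12309383884 = 363^4 * 363^8 * 363^64 * 363^128 * 363^512 * 363^2048 * 363^16384 * 363^131072 * 363^1048576 * 363^2097152 * 363^8388608 * 363^16777216 * 363^67108864 * 363^134217728 * 363^268435456 * 363^1073741824 * 363^2147483648 * 363^8589934592 = 1302 (mod 1879); answer 1302
Stage 3: B2 = 1302; m = -19; remainder = value at the root: 5*(-19)^3 + 5*(-19)^2 - 4*(-19)^1 - 2 = (-34295) + (1805) + (76) + (-2) = -32416; answer -32416
Stage 4: B3 = -32416; r = 32416; squarings mod 1613: 1121^1=1121, 1121^2=114, 1121^4=92, 1121^8=399, 1121^16=1127, 1121^32=698, 1121^64=78, 1121^128=1245, 1121^256=1545, 1121^512=1398, 1121^1024=1061, 1121^2048=1460, 1121^4096=827, 1121^8192=17, 1121^16384=289; 1121^32416 = 1121^32 * 1121^128 * 1121^512 * 1121^1024 * 1121^2048 * 1121^4096 * 1121^8192 * 1121^16384 = 995 (mod 1613); answer 995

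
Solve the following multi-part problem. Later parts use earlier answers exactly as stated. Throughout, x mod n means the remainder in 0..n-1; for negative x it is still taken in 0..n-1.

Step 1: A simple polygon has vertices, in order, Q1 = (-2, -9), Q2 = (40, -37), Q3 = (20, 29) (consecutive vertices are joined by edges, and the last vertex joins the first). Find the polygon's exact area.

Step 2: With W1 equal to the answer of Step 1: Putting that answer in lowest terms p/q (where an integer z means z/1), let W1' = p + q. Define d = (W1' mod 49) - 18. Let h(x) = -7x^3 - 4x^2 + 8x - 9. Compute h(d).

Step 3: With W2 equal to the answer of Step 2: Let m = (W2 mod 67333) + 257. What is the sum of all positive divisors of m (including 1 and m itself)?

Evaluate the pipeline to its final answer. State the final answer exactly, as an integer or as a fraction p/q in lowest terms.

Step 1: cross terms: (-2*-37 - 40*-9)=434, (40*29 - 20*-37)=1900, (20*-9 - -2*29)=-122; twice the area = |2212| = 2212; area = 1106; answer 1106
Step 2: W1 = 1106; threaded value p + q = 1107; d = 11; -7*(11)^3 - 4*(11)^2 + 8*(11)^1 - 9 = (-9317) + (-484) + (88) + (-9) = -9722; answer -9722
Step 3: W2 = -9722; m = 57868; 57868 = 2^2 * 17 * 23 * 37; sigma = (1 + 2 + 4) * (1 + 17) * (1 + 23) * (1 + 37) = 7 * 18 * 24 * 38 = 114912; answer 114912

114912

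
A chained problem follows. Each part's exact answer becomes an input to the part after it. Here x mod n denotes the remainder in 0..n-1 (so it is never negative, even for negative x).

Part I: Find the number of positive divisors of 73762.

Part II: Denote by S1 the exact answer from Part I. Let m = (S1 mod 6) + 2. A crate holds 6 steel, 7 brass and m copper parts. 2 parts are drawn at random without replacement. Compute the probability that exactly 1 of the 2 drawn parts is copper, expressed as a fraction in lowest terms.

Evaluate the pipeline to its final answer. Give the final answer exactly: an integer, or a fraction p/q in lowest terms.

13/34

Part I: 73762 = 2 * 13 * 2837; number of divisors = (1+1) * (1+1) * (1+1) = 8; answer 8
Part II: S1 = 8; m = 4; total draws C(17,2) = 136; favorable C(4,1)*C(13,1) = 52; P = 13/34; answer 13/34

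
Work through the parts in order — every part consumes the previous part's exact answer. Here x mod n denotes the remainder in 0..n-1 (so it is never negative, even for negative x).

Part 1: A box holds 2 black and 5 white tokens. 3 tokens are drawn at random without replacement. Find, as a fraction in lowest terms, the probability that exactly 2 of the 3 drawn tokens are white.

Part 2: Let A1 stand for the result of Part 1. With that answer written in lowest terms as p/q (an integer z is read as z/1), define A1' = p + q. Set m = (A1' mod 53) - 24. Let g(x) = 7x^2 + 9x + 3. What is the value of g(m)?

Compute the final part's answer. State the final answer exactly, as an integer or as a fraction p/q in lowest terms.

1069

Part 1: total draws C(7,3) = 35; favorable C(5,2)*C(2,1) = 20; P = 4/7; answer 4/7
Part 2: A1 = 4/7; threaded value p + q = 11; m = -13; 7*(-13)^2 + 9*(-13)^1 + 3 = (1183) + (-117) + (3) = 1069; answer 1069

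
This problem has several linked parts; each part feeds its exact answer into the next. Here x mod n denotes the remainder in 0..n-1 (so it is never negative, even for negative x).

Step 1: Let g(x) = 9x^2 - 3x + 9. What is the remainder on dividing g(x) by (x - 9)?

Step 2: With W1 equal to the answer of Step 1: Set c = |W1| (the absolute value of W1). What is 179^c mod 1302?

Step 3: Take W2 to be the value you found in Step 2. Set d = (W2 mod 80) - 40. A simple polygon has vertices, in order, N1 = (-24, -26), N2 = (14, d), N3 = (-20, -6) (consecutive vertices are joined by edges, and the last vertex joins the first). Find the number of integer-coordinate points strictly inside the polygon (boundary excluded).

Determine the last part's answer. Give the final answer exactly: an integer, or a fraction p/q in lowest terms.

Step 1: remainder = value at the root: 9*(9)^2 - 3*(9)^1 + 9 = (729) + (-27) + (9) = 711; answer 711
Step 2: W1 = 711; c = 711; squarings mod 1302: 179^1=179, 179^2=793, 179^4=1285, 179^8=289, 179^16=193, 179^32=793, 179^64=1285, 179^128=289, 179^256=193, 179^512=793; 179^711 = 179^1 * 179^2 * 179^4 * 179^64 * 179^128 * 179^512 = 1205 (mod 1302); answer 1205
Step 3: W2 = 1205; d = -35; cross terms: (-24*-35 - 14*-26)=1204, (14*-6 - -20*-35)=-784, (-20*-26 - -24*-6)=376; twice the area = |796| = 796; area = 398; boundary points = 1 + 1 + 4 = 6; strictly interior points = area - boundary/2 + 1 = 396; answer 396

396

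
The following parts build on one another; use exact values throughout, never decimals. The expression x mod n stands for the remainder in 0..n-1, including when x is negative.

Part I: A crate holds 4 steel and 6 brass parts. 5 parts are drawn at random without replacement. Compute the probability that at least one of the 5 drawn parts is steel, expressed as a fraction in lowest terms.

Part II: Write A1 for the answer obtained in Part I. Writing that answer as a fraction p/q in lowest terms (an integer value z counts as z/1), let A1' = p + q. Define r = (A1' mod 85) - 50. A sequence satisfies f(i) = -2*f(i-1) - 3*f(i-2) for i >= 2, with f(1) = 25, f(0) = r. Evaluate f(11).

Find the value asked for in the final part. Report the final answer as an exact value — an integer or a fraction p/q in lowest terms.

-8753

Part I: total draws C(10,5) = 252; complement C(6,5) = 6; favorable 252 - 6 = 246; P = 41/42; answer 41/42
Part II: A1 = 41/42; threaded value p + q = 83; r = 33; f(2) = -2*(25) - 3*(33) = -149; iterating: f(2)=-149, f(3)=223, f(4)=1, f(5)=-671, f(6)=1339, f(7)=-665, f(8)=-2687, f(9)=7369, f(10)=-6677, f(11)=-8753; answer -8753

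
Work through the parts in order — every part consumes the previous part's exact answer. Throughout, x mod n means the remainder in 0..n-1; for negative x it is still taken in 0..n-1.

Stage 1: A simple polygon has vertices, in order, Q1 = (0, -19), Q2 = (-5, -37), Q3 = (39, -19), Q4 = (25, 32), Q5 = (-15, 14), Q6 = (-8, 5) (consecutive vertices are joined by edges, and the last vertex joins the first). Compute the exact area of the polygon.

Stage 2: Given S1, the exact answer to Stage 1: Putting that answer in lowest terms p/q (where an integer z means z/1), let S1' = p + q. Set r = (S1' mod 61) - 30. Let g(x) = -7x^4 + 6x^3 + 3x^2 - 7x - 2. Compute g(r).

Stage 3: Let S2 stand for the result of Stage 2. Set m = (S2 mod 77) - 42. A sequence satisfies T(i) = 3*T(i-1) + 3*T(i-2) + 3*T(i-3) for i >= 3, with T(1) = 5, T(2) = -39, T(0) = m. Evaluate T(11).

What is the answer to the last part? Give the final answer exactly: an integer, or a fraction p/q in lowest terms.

Stage 1: cross terms: (0*-37 - -5*-19)=-95, (-5*-19 - 39*-37)=1538, (39*32 - 25*-19)=1723, (25*14 - -15*32)=830, (-15*5 - -8*14)=37, (-8*-19 - 0*5)=152; twice the area = |4185| = 4185; area = 4185/2; answer 4185/2
Stage 2: S1 = 4185/2; threaded value p + q = 4187; r = 9; -7*(9)^4 + 6*(9)^3 + 3*(9)^2 - 7*(9)^1 - 2 = (-45927) + (4374) + (243) + (-63) + (-2) = -41375; answer -41375
Stage 3: S2 = -41375; m = 9; T(3) = 3*(-39) + 3*(5) + 3*(9) = -75; iterating: T(3)=-75, T(4)=-327, T(5)=-1323, T(6)=-5175, T(7)=-20475, T(8)=-80919, T(9)=-319707, T(10)=-1263303, T(11)=-4991787; answer -4991787

-4991787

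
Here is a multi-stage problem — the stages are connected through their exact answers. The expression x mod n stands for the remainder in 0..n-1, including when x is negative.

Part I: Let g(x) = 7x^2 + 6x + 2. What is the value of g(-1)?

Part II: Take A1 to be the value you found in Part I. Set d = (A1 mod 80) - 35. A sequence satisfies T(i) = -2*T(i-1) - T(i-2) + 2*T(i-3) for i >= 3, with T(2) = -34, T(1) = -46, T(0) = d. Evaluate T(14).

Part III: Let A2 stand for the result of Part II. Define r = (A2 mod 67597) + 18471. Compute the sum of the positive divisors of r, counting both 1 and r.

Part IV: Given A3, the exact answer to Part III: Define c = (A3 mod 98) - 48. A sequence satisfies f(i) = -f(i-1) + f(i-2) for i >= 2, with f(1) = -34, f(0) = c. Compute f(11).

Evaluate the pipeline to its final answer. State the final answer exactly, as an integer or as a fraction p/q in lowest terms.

Part I: 7*(-1)^2 + 6*(-1)^1 + 2 = (7) + (-6) + (2) = 3; answer 3
Part II: A1 = 3; d = -32; T(3) = -2*(-34) - 1*(-46) + 2*(-32) = 50; iterating: T(3)=50, T(4)=-158, T(5)=198, T(6)=-138, T(7)=-238, T(8)=1010, T(9)=-2058, T(10)=2630, T(11)=-1182, T(12)=-4382, T(13)=15206, T(14)=-28394; answer -28394
Part III: A2 = -28394; r = 57674; 57674 = 2 * 28837; sigma = (1 + 2) * (1 + 28837) = 3 * 28838 = 86514; answer 86514
Part IV: A3 = 86514; c = 30; f(2) = -1*(-34) + 1*(30) = 64; iterating: f(2)=64, f(3)=-98, f(4)=162, f(5)=-260, f(6)=422, f(7)=-682, f(8)=1104, f(9)=-1786, f(10)=2890, f(11)=-4676; answer -4676

-4676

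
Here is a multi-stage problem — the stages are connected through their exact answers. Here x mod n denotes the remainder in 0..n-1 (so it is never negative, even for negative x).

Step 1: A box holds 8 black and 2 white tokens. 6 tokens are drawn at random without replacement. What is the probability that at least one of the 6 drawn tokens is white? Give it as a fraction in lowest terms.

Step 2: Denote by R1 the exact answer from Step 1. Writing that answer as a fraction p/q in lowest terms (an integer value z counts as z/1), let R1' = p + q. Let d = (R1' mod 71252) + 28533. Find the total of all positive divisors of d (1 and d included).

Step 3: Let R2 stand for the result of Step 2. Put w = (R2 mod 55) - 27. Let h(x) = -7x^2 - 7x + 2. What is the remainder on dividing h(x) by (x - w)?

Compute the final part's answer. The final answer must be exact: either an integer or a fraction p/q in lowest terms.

-138

Step 1: total draws C(10,6) = 210; complement C(8,6) = 28; favorable 210 - 28 = 182; P = 13/15; answer 13/15
Step 2: R1 = 13/15; threaded value p + q = 28; d = 28561; 28561 = 13^4; sigma = (1 + 13 + 169 + 2197 + 28561) = 30941; answer 30941
Step 3: R2 = 30941; w = 4; remainder = value at the root: -7*(4)^2 - 7*(4)^1 + 2 = (-112) + (-28) + (2) = -138; answer -138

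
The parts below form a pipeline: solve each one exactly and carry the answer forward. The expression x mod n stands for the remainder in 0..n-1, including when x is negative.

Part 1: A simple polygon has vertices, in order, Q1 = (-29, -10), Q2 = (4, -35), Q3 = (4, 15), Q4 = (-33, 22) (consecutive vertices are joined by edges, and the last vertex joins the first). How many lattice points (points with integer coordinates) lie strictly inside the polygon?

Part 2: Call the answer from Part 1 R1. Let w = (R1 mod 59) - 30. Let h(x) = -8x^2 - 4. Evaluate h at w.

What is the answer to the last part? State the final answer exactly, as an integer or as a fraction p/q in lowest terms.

-972

Part 1: cross terms: (-29*-35 - 4*-10)=1055, (4*15 - 4*-35)=200, (4*22 - -33*15)=583, (-33*-10 - -29*22)=968; twice the area = |2806| = 2806; area = 1403; boundary points = 1 + 50 + 1 + 4 = 56; strictly interior points = area - boundary/2 + 1 = 1376; answer 1376
Part 2: R1 = 1376; w = -11; -8*(-11)^2 - 4 = (-968) + (-4) = -972; answer -972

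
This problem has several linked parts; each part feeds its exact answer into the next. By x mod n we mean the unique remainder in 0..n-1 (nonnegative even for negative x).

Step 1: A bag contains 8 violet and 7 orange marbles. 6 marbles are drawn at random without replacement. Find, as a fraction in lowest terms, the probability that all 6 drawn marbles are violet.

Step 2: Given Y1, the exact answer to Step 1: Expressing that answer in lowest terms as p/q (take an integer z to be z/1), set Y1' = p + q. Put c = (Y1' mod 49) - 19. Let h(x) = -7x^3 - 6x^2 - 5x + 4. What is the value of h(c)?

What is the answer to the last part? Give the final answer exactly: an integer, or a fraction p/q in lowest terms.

Step 1: total draws C(15,6) = 5005; favorable C(8,6) = 28; P = 4/715; answer 4/715
Step 2: Y1 = 4/715; threaded value p + q = 719; c = 14; -7*(14)^3 - 6*(14)^2 - 5*(14)^1 + 4 = (-19208) + (-1176) + (-70) + (4) = -20450; answer -20450

-20450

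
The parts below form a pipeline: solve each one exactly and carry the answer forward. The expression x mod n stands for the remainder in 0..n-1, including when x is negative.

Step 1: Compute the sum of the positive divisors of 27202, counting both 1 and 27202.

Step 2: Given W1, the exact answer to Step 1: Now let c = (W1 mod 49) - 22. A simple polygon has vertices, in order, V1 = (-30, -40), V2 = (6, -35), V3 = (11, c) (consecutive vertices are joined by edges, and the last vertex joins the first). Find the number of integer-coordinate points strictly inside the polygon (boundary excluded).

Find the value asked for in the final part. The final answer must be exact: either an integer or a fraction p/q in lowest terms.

Step 1: 27202 = 2 * 7 * 29 * 67; sigma = (1 + 2) * (1 + 7) * (1 + 29) * (1 + 67) = 3 * 8 * 30 * 68 = 48960; answer 48960
Step 2: W1 = 48960; c = -13; cross terms: (-30*-35 - 6*-40)=1290, (6*-13 - 11*-35)=307, (11*-40 - -30*-13)=-830; twice the area = |767| = 767; area = 767/2; boundary points = 1 + 1 + 1 = 3; strictly interior points = area - boundary/2 + 1 = 383; answer 383

383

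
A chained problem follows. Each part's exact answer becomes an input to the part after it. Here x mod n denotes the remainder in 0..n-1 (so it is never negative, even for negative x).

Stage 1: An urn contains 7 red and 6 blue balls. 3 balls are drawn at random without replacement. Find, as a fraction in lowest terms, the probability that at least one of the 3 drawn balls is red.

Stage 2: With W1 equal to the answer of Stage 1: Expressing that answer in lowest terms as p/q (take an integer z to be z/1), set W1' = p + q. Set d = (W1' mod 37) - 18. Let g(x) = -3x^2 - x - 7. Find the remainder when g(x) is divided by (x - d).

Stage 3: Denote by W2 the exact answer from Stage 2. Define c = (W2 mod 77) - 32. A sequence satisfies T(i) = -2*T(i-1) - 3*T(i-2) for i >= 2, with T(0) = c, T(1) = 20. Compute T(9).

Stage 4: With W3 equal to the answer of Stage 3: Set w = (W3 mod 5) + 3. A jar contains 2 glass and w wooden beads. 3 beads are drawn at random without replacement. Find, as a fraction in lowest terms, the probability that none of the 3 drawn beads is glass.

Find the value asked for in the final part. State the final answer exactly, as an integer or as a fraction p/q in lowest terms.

Stage 1: total draws C(13,3) = 286; complement C(6,3) = 20; favorable 286 - 20 = 266; P = 133/143; answer 133/143
Stage 2: W1 = 133/143; threaded value p + q = 276; d = -1; remainder = value at the root: -3*(-1)^2 - 1*(-1)^1 - 7 = (-3) + (1) + (-7) = -9; answer -9
Stage 3: W2 = -9; c = 36; T(2) = -2*(20) - 3*(36) = -148; iterating: T(2)=-148, T(3)=236, T(4)=-28, T(5)=-652, T(6)=1388, T(7)=-820, T(8)=-2524, T(9)=7508; answer 7508
Stage 4: W3 = 7508; w = 6; total draws C(8,3) = 56; favorable C(6,3) = 20; P = 5/14; answer 5/14

5/14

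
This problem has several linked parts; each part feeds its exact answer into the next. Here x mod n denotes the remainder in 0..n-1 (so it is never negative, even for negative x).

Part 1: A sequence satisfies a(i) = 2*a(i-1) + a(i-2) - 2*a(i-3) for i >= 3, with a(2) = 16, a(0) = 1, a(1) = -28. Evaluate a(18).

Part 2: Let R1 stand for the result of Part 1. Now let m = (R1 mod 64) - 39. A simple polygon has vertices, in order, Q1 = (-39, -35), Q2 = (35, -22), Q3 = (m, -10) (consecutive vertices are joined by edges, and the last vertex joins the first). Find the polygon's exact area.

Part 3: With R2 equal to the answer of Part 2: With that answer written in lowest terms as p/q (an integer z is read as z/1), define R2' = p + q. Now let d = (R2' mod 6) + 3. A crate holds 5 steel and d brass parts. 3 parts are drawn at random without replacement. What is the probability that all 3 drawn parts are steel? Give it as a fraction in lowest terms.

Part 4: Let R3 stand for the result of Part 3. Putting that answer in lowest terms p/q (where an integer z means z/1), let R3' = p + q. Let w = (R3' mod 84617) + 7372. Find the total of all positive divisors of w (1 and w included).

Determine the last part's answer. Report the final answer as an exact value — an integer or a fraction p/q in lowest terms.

Part 1: a(3) = 2*(16) + 1*(-28) - 2*(1) = 2; iterating: a(3)=2, a(4)=76, a(5)=122, a(6)=316, a(7)=602, a(8)=1276, a(9)=2522, a(10)=5116, a(11)=10202, a(12)=20476, a(13)=40922, a(14)=81916, a(15)=163802, a(16)=327676, a(17)=655322, a(18)=1310716; answer 1310716
Part 2: R1 = 1310716; m = 21; cross terms: (-39*-22 - 35*-35)=2083, (35*-10 - 21*-22)=112, (21*-35 - -39*-10)=-1125; twice the area = |1070| = 1070; area = 535; answer 535
Part 3: R2 = 535; threaded value p + q = 536; d = 5; total draws C(10,3) = 120; favorable C(5,3) = 10; P = 1/12; answer 1/12
Part 4: R3 = 1/12; threaded value p + q = 13; w = 7385; 7385 = 5 * 7 * 211; sigma = (1 + 5) * (1 + 7) * (1 + 211) = 6 * 8 * 212 = 10176; answer 10176

10176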